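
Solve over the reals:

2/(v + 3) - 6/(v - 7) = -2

v = -3.7823 or v = 9.7823

Multiply both sides by (v + 3)(v - 7):
2(v - 7) - 6(v + 3) = -2(v + 3)(v - 7).
Expand and collect terms: -2v² + 12v + 74 = 0.
By the quadratic formula, v = (-12 ± √736) / -4, so v ≈ -3.7823 or v ≈ 9.7823.
Neither value makes a denominator zero (v ≠ -3, v ≠ 7), so both are valid.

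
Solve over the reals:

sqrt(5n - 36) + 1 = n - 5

Isolate the radical: sqrt(5n - 36) = n - 6.
Square both sides: 5n - 36 = (n - 6)^2.
Expand and rearrange: n^2 - 17n + 72 = 0.
Solving gives n = 9 or n = 8.
Check each candidate in the original equation:
  n = 9: sqrt(9) = 3, while n - 6 = 3 — valid.
  n = 8: sqrt(4) = 2, while n - 6 = 2 — valid.

n = 8 or n = 9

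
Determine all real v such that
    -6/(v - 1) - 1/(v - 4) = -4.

Multiply both sides by (v - 1)(v - 4):
-6(v - 4) - (v - 1) = -4(v - 1)(v - 4).
Expand and collect terms: -4v^2 + 27v - 41 = 0.
By the quadratic formula, v = (-27 +/- sqrt(73)) / -8, so v ~= 2.307 or v ~= 4.443.
Neither value makes a denominator zero (v != 1, v != 4), so both are valid.

v = 2.307 or v = 4.443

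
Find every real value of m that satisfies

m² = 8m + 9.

m = -1 or m = 9

Bring every term to one side: m² - 8m - 9 = 0.
Factor: (m + 1)(m - 9) = 0.
So m = -1 or m = 9.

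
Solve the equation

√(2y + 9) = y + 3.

Square both sides: 2y + 9 = (y + 3)².
Expand and rearrange: y² + 4y = 0.
Solving gives y = 0 or y = -4.
Check each candidate in the original equation:
  y = 0: √(9) = 3, while y + 3 = 3 — valid.
  y = -4: √(1) = 1, while y + 3 = -1 — extraneous.

y = 0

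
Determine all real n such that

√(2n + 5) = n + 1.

Square both sides: 2n + 5 = (n + 1)².
Expand and rearrange: n² - 4 = 0.
Solving gives n = 2 or n = -2.
Check each candidate in the original equation:
  n = 2: √(9) = 3, while n + 1 = 3 — valid.
  n = -2: √(1) = 1, while n + 1 = -1 — extraneous.

n = 2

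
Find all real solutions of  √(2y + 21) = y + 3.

Square both sides: 2y + 21 = (y + 3)².
Expand and rearrange: y² + 4y - 12 = 0.
Solving gives y = 2 or y = -6.
Check each candidate in the original equation:
  y = 2: √(25) = 5, while y + 3 = 5 — valid.
  y = -6: √(9) = 3, while y + 3 = -3 — extraneous.

y = 2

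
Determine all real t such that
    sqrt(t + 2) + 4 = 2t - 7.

t = 7

Isolate the radical: sqrt(t + 2) = 2t - 11.
Square both sides: t + 2 = (2t - 11)^2.
Expand and rearrange: 4t^2 - 45t + 119 = 0.
Solving gives t = 7 or t = 4.25.
Check each candidate in the original equation:
  t = 7: sqrt(9) = 3, while 2t - 11 = 3 — valid.
  t = 4.25: sqrt(6.25) = 2.5, while 2t - 11 = -2.5 — extraneous.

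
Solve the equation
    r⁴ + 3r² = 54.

Let u = r². The equation becomes u² + 3u - 54 = 0.
Factor: (u - 6)(u + 9) = 0, so u = 6 or u = -9.
r² = 6 gives r = ±√(6) ≈ ±2.4495.
r² = -9 < 0 has no real solution.

r = -2.4495 or r = 2.4495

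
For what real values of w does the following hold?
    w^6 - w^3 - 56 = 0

Let u = w^3. The equation becomes u^2 - u - 56 = 0.
Factor: (u - 8)(u + 7) = 0, so u = 8 or u = -7.
w^3 = 8 gives w = 2.
w^3 = -7 gives w = -(7)^(1/3) ~= -1.9129.

w = -1.9129 or w = 2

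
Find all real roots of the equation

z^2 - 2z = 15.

Bring every term to one side: z^2 - 2z - 15 = 0.
Factor: (z - 5)(z + 3) = 0.
So z = 5 or z = -3.

z = -3 or z = 5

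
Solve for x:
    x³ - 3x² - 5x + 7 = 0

x = -1.8284 or x = 1 or x = 3.8284

Possible rational roots are divisors of 7. Testing x = 1 gives 0, so (x - 1) is a factor.
Divide: x³ - 3x² - 5x + 7 = (x - 1)(x² - 2x - 7).
Apply the quadratic formula to x² - 2x - 7 = 0: x = (2 ± √32)/2, i.e. x ≈ 3.8284 or x ≈ -1.8284.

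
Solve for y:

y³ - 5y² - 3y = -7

Rearrange: y³ - 5y² - 3y + 7 = 0.
Possible rational roots are divisors of 7. Testing y = 1 gives 0, so (y - 1) is a factor.
Divide: y³ - 5y² - 3y + 7 = (y - 1)(y² - 4y - 7).
Apply the quadratic formula to y² - 4y - 7 = 0: y = (4 ± √44)/2, i.e. y ≈ 5.3166 or y ≈ -1.3166.

y = -1.3166 or y = 1 or y = 5.3166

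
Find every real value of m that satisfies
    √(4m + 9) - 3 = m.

Isolate the radical: √(4m + 9) = m + 3.
Square both sides: 4m + 9 = (m + 3)².
Expand and rearrange: m² + 2m = 0.
Solving gives m = 0 or m = -2.
Check each candidate in the original equation:
  m = 0: √(9) = 3, while m + 3 = 3 — valid.
  m = -2: √(1) = 1, while m + 3 = 1 — valid.

m = -2 or m = 0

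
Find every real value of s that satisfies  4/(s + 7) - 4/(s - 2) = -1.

Multiply both sides by (s + 7)(s - 2):
4(s - 2) - 4(s + 7) = -(s + 7)(s - 2).
Expand and collect terms: -s² - 5s + 50 = 0.
Factor or apply the quadratic formula: s = -10 or s = 5.
Neither value makes a denominator zero (s ≠ -7, s ≠ 2), so both are valid.

s = -10 or s = 5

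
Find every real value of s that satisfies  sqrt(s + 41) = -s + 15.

s = 8

Square both sides: s + 41 = (-s + 15)^2.
Expand and rearrange: s^2 - 31s + 184 = 0.
Solving gives s = 23 or s = 8.
Check each candidate in the original equation:
  s = 23: sqrt(64) = 8, while -s + 15 = -8 — extraneous.
  s = 8: sqrt(49) = 7, while -s + 15 = 7 — valid.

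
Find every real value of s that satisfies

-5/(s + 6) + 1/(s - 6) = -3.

Multiply both sides by (s + 6)(s - 6):
-5(s - 6) + (s + 6) = -3(s + 6)(s - 6).
Expand and collect terms: -3s² + 4s + 72 = 0.
By the quadratic formula, s = (-4 ± √880) / -6, so s ≈ -4.2775 or s ≈ 5.6108.
Neither value makes a denominator zero (s ≠ -6, s ≠ 6), so both are valid.

s = -4.2775 or s = 5.6108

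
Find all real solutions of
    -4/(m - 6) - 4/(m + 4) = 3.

Multiply both sides by (m - 6)(m + 4):
-4(m + 4) - 4(m - 6) = 3(m - 6)(m + 4).
Expand and collect terms: 3m² + 2m - 80 = 0.
By the quadratic formula, m = (-2 ± √964) / 6, so m ≈ 4.8414 or m ≈ -5.5081.
Neither value makes a denominator zero (m ≠ 6, m ≠ -4), so both are valid.

m = -5.5081 or m = 4.8414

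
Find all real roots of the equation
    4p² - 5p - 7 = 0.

Discriminant: (-5)² − 4·4·(-7) = 137.
Quadratic formula: p = (5 ± √137) / 8.
So p = 5/8 + √(137)/8 ≈ 2.0881 or p = 5/8 - √(137)/8 ≈ -0.8381.

p = -0.8381 or p = 2.0881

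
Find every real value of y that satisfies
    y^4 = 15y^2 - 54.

y = -3 or y = -2.4495 or y = 2.4495 or y = 3

Let u = y^2. The equation becomes u^2 - 15u + 54 = 0.
Factor: (u - 9)(u - 6) = 0, so u = 9 or u = 6.
y^2 = 9 gives y = +/-3.
y^2 = 6 gives y = +/-sqrt(6) ~= +/-2.4495.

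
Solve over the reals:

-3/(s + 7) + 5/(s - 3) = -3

Multiply both sides by (s + 7)(s - 3):
-3(s - 3) + 5(s + 7) = -3(s + 7)(s - 3).
Expand and collect terms: -3s² - 14s + 19 = 0.
By the quadratic formula, s = (14 ± √424) / -6, so s ≈ -5.7652 or s ≈ 1.0985.
Neither value makes a denominator zero (s ≠ -7, s ≠ 3), so both are valid.

s = -5.7652 or s = 1.0985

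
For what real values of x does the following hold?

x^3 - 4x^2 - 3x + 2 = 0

x = -1 or x = 0.4384 or x = 4.5616

Possible rational roots are divisors of 2. Testing x = -1 gives 0, so (x + 1) is a factor.
Divide: x^3 - 4x^2 - 3x + 2 = (x + 1)(x^2 - 5x + 2).
Apply the quadratic formula to x^2 - 5x + 2 = 0: x = (5 +/- sqrt(17))/2, i.e. x ~= 4.5616 or x ~= 0.4384.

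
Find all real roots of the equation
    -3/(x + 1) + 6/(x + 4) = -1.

Multiply both sides by (x + 1)(x + 4):
-3(x + 4) + 6(x + 1) = -(x + 1)(x + 4).
Expand and collect terms: -x^2 - 8x + 2 = 0.
By the quadratic formula, x = (8 +/- sqrt(72)) / -2, so x ~= -8.2426 or x ~= 0.2426.
Neither value makes a denominator zero (x != -1, x != -4), so both are valid.

x = -8.2426 or x = 0.2426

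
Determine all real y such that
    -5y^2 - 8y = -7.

Rearrange to standard form: -5y^2 - 8y + 7 = 0.
Discriminant: (-8)^2 - 4*(-5)*7 = 204.
Quadratic formula: y = (8 +/- sqrt(204)) / (-10).
So y = -sqrt(51)/5 - 4/5 ~= -2.2283 or y = -4/5 + sqrt(51)/5 ~= 0.6283.

y = -2.2283 or y = 0.6283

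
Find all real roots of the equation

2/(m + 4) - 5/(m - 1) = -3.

m = -4.5119 or m = 2.5119

Multiply both sides by (m + 4)(m - 1):
2(m - 1) - 5(m + 4) = -3(m + 4)(m - 1).
Expand and collect terms: -3m² - 6m + 34 = 0.
By the quadratic formula, m = (6 ± √444) / -6, so m ≈ -4.5119 or m ≈ 2.5119.
Neither value makes a denominator zero (m ≠ -4, m ≠ 1), so both are valid.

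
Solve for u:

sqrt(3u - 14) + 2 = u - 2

Isolate the radical: sqrt(3u - 14) = u - 4.
Square both sides: 3u - 14 = (u - 4)^2.
Expand and rearrange: u^2 - 11u + 30 = 0.
Solving gives u = 6 or u = 5.
Check each candidate in the original equation:
  u = 6: sqrt(4) = 2, while u - 4 = 2 — valid.
  u = 5: sqrt(1) = 1, while u - 4 = 1 — valid.

u = 5 or u = 6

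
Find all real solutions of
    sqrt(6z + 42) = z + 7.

z = -7 or z = -1

Square both sides: 6z + 42 = (z + 7)^2.
Expand and rearrange: z^2 + 8z + 7 = 0.
Solving gives z = -1 or z = -7.
Check each candidate in the original equation:
  z = -1: sqrt(36) = 6, while z + 7 = 6 — valid.
  z = -7: sqrt(0) = 0, while z + 7 = 0 — valid.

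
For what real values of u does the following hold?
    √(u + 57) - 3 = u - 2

u = 7

Isolate the radical: √(u + 57) = u + 1.
Square both sides: u + 57 = (u + 1)².
Expand and rearrange: u² + u - 56 = 0.
Solving gives u = 7 or u = -8.
Check each candidate in the original equation:
  u = 7: √(64) = 8, while u + 1 = 8 — valid.
  u = -8: √(49) = 7, while u + 1 = -7 — extraneous.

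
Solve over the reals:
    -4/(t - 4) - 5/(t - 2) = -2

t = 2.8915 or t = 7.6085

Multiply both sides by (t - 4)(t - 2):
-4(t - 2) - 5(t - 4) = -2(t - 4)(t - 2).
Expand and collect terms: -2t² + 21t - 44 = 0.
By the quadratic formula, t = (-21 ± √89) / -4, so t ≈ 2.8915 or t ≈ 7.6085.
Neither value makes a denominator zero (t ≠ 4, t ≠ 2), so both are valid.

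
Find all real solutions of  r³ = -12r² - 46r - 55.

Rearrange: r³ + 12r² + 46r + 55 = 0.
Possible rational roots are divisors of 55. Testing r = -5 gives 0, so (r + 5) is a factor.
Divide: r³ + 12r² + 46r + 55 = (r + 5)(r² + 7r + 11).
Apply the quadratic formula to r² + 7r + 11 = 0: r = (-7 ± √5)/2, i.e. r ≈ -2.382 or r ≈ -4.618.

r = -5 or r = -4.618 or r = -2.382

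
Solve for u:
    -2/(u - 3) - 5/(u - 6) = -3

Multiply both sides by (u - 3)(u - 6):
-2(u - 6) - 5(u - 3) = -3(u - 3)(u - 6).
Expand and collect terms: -3u² + 34u - 81 = 0.
By the quadratic formula, u = (-34 ± √184) / -6, so u ≈ 3.4059 or u ≈ 7.9274.
Neither value makes a denominator zero (u ≠ 3, u ≠ 6), so both are valid.

u = 3.4059 or u = 7.9274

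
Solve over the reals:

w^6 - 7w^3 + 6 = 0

w = 1 or w = 1.8171

Let u = w^3. The equation becomes u^2 - 7u + 6 = 0.
Factor: (u - 1)(u - 6) = 0, so u = 1 or u = 6.
w^3 = 1 gives w = 1.
w^3 = 6 gives w = (6)^(1/3) ~= 1.8171.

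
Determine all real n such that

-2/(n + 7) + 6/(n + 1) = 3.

n = -7.51 or n = 0.8433

Multiply both sides by (n + 7)(n + 1):
-2(n + 1) + 6(n + 7) = 3(n + 7)(n + 1).
Expand and collect terms: 3n² + 20n - 19 = 0.
By the quadratic formula, n = (-20 ± √628) / 6, so n ≈ 0.8433 or n ≈ -7.51.
Neither value makes a denominator zero (n ≠ -7, n ≠ -1), so both are valid.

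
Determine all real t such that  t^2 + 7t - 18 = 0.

t = -9 or t = 2

Factor: (t - 2)(t + 9) = 0.
So t = 2 or t = -9.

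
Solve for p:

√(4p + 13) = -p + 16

Square both sides: 4p + 13 = (-p + 16)².
Expand and rearrange: p² - 36p + 243 = 0.
Solving gives p = 27 or p = 9.
Check each candidate in the original equation:
  p = 27: √(121) = 11, while -p + 16 = -11 — extraneous.
  p = 9: √(49) = 7, while -p + 16 = 7 — valid.

p = 9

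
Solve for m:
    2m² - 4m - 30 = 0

m = -3 or m = 5

Factor: 2(m + 3)(m - 5) = 0.
So m = -3 or m = 5.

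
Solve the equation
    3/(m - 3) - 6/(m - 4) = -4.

m = 2.6439 or m = 5.1061

Multiply both sides by (m - 3)(m - 4):
3(m - 4) - 6(m - 3) = -4(m - 3)(m - 4).
Expand and collect terms: -4m^2 + 31m - 54 = 0.
By the quadratic formula, m = (-31 +/- sqrt(97)) / -8, so m ~= 2.6439 or m ~= 5.1061.
Neither value makes a denominator zero (m != 3, m != 4), so both are valid.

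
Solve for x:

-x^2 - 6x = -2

x = -6.3166 or x = 0.3166

Rearrange to standard form: -x^2 - 6x + 2 = 0.
Discriminant: (-6)^2 - 4*(-1)*2 = 44.
Quadratic formula: x = (6 +/- sqrt(44)) / (-2).
So x = -sqrt(11) - 3 ~= -6.3166 or x = -3 + sqrt(11) ~= 0.3166.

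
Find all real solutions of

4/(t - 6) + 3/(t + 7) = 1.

Multiply both sides by (t - 6)(t + 7):
4(t + 7) + 3(t - 6) = (t - 6)(t + 7).
Expand and collect terms: t^2 - 6t - 52 = 0.
By the quadratic formula, t = (6 +/- sqrt(244)) / 2, so t ~= 10.8102 or t ~= -4.8102.
Neither value makes a denominator zero (t != 6, t != -7), so both are valid.

t = -4.8102 or t = 10.8102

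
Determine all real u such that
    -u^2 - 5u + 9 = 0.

u = -6.4051 or u = 1.4051

Discriminant: (-5)^2 - 4*(-1)*9 = 61.
Quadratic formula: u = (5 +/- sqrt(61)) / (-2).
So u = -sqrt(61)/2 - 5/2 ~= -6.4051 or u = -5/2 + sqrt(61)/2 ~= 1.4051.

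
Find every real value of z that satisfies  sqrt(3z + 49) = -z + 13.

Square both sides: 3z + 49 = (-z + 13)^2.
Expand and rearrange: z^2 - 29z + 120 = 0.
Solving gives z = 24 or z = 5.
Check each candidate in the original equation:
  z = 24: sqrt(121) = 11, while -z + 13 = -11 — extraneous.
  z = 5: sqrt(64) = 8, while -z + 13 = 8 — valid.

z = 5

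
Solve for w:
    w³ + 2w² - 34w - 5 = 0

w = -6.8541 or w = -0.1459 or w = 5

Possible rational roots are divisors of -5. Testing w = 5 gives 0, so (w - 5) is a factor.
Divide: w³ + 2w² - 34w - 5 = (w - 5)(w² + 7w + 1).
Apply the quadratic formula to w² + 7w + 1 = 0: w = (-7 ± √45)/2, i.e. w ≈ -0.1459 or w ≈ -6.8541.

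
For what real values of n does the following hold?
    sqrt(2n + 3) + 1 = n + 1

Isolate the radical: sqrt(2n + 3) = n.
Square both sides: 2n + 3 = (n)^2.
Expand and rearrange: n^2 - 2n - 3 = 0.
Solving gives n = 3 or n = -1.
Check each candidate in the original equation:
  n = 3: sqrt(9) = 3, while n = 3 — valid.
  n = -1: sqrt(1) = 1, while n = -1 — extraneous.

n = 3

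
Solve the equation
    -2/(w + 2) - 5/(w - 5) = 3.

Multiply both sides by (w + 2)(w - 5):
-2(w - 5) - 5(w + 2) = 3(w + 2)(w - 5).
Expand and collect terms: 3w² - 2w - 30 = 0.
By the quadratic formula, w = (2 ± √364) / 6, so w ≈ 3.5131 or w ≈ -2.8465.
Neither value makes a denominator zero (w ≠ -2, w ≠ 5), so both are valid.

w = -2.8465 or w = 3.5131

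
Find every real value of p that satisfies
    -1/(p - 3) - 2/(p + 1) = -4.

p = -0.533 or p = 3.283

Multiply both sides by (p - 3)(p + 1):
-(p + 1) - 2(p - 3) = -4(p - 3)(p + 1).
Expand and collect terms: -4p^2 + 11p + 7 = 0.
By the quadratic formula, p = (-11 +/- sqrt(233)) / -8, so p ~= -0.533 or p ~= 3.283.
Neither value makes a denominator zero (p != 3, p != -1), so both are valid.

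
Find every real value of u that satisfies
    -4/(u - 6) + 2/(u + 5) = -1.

u = -6.5156 or u = 9.5156

Multiply both sides by (u - 6)(u + 5):
-4(u + 5) + 2(u - 6) = -(u - 6)(u + 5).
Expand and collect terms: -u² + 3u + 62 = 0.
By the quadratic formula, u = (-3 ± √257) / -2, so u ≈ -6.5156 or u ≈ 9.5156.
Neither value makes a denominator zero (u ≠ 6, u ≠ -5), so both are valid.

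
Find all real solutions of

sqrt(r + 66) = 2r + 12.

r = -2

Square both sides: r + 66 = (2r + 12)^2.
Expand and rearrange: 4r^2 + 47r + 78 = 0.
Solving gives r = -2 or r = -9.75.
Check each candidate in the original equation:
  r = -2: sqrt(64) = 8, while 2r + 12 = 8 — valid.
  r = -9.75: sqrt(56.25) = 7.5, while 2r + 12 = -7.5 — extraneous.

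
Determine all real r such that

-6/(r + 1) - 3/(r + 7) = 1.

r = -13 or r = -4

Multiply both sides by (r + 1)(r + 7):
-6(r + 7) - 3(r + 1) = (r + 1)(r + 7).
Expand and collect terms: r^2 + 17r + 52 = 0.
Factor or apply the quadratic formula: r = -4 or r = -13.
Neither value makes a denominator zero (r != -1, r != -7), so both are valid.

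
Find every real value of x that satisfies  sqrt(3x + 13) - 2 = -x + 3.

Isolate the radical: sqrt(3x + 13) = -x + 5.
Square both sides: 3x + 13 = (-x + 5)^2.
Expand and rearrange: x^2 - 13x + 12 = 0.
Solving gives x = 12 or x = 1.
Check each candidate in the original equation:
  x = 12: sqrt(49) = 7, while -x + 5 = -7 — extraneous.
  x = 1: sqrt(16) = 4, while -x + 5 = 4 — valid.

x = 1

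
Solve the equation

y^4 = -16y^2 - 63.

Let u = y^2. The equation becomes u^2 + 16u + 63 = 0.
Factor: (u + 7)(u + 9) = 0, so u = -7 or u = -9.
y^2 = -7 < 0 has no real solution.
y^2 = -9 < 0 has no real solution.

No real solutions.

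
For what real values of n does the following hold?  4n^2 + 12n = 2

Rearrange to standard form: 4n^2 + 12n - 2 = 0.
Discriminant: (12)^2 - 4*4*(-2) = 176.
Quadratic formula: n = (-12 +/- sqrt(176)) / 8.
So n = -3/2 + sqrt(11)/2 ~= 0.1583 or n = -sqrt(11)/2 - 3/2 ~= -3.1583.

n = -3.1583 or n = 0.1583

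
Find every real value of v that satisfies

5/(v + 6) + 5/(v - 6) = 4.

v = -4.8788 or v = 7.3788

Multiply both sides by (v + 6)(v - 6):
5(v - 6) + 5(v + 6) = 4(v + 6)(v - 6).
Expand and collect terms: 4v² - 10v - 144 = 0.
By the quadratic formula, v = (10 ± √2404) / 8, so v ≈ 7.3788 or v ≈ -4.8788.
Neither value makes a denominator zero (v ≠ -6, v ≠ 6), so both are valid.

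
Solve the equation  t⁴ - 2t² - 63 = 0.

t = -3 or t = 3

Let u = t². The equation becomes u² - 2u - 63 = 0.
Factor: (u + 7)(u - 9) = 0, so u = -7 or u = 9.
t² = -7 < 0 has no real solution.
t² = 9 gives t = ±3.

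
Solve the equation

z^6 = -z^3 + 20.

Let u = z^3. The equation becomes u^2 + u - 20 = 0.
Factor: (u + 5)(u - 4) = 0, so u = -5 or u = 4.
z^3 = -5 gives z = -(5)^(1/3) ~= -1.71.
z^3 = 4 gives z = (4)^(1/3) ~= 1.5874.

z = -1.71 or z = 1.5874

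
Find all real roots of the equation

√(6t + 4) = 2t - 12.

t = 10

Square both sides: 6t + 4 = (2t - 12)².
Expand and rearrange: 4t² - 54t + 140 = 0.
Solving gives t = 10 or t = 3.5.
Check each candidate in the original equation:
  t = 10: √(64) = 8, while 2t - 12 = 8 — valid.
  t = 3.5: √(25) = 5, while 2t - 12 = -5 — extraneous.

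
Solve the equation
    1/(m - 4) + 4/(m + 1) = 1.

Multiply both sides by (m - 4)(m + 1):
(m + 1) + 4(m - 4) = (m - 4)(m + 1).
Expand and collect terms: m² - 8m + 11 = 0.
By the quadratic formula, m = (8 ± √20) / 2, so m ≈ 6.2361 or m ≈ 1.7639.
Neither value makes a denominator zero (m ≠ 4, m ≠ -1), so both are valid.

m = 1.7639 or m = 6.2361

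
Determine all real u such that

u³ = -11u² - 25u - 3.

Rearrange: u³ + 11u² + 25u + 3 = 0.
Possible rational roots are divisors of 3. Testing u = -3 gives 0, so (u + 3) is a factor.
Divide: u³ + 11u² + 25u + 3 = (u + 3)(u² + 8u + 1).
Apply the quadratic formula to u² + 8u + 1 = 0: u = (-8 ± √60)/2, i.e. u ≈ -0.127 or u ≈ -7.873.

u = -7.873 or u = -3 or u = -0.127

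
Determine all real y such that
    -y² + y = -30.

y = -5 or y = 6

Bring every term to one side: -y² + y + 30 = 0.
Factor: -1(y + 5)(y - 6) = 0.
So y = -5 or y = 6.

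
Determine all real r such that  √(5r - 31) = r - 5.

Square both sides: 5r - 31 = (r - 5)².
Expand and rearrange: r² - 15r + 56 = 0.
Solving gives r = 8 or r = 7.
Check each candidate in the original equation:
  r = 8: √(9) = 3, while r - 5 = 3 — valid.
  r = 7: √(4) = 2, while r - 5 = 2 — valid.

r = 7 or r = 8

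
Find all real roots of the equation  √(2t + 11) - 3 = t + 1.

Isolate the radical: √(2t + 11) = t + 4.
Square both sides: 2t + 11 = (t + 4)².
Expand and rearrange: t² + 6t + 5 = 0.
Solving gives t = -1 or t = -5.
Check each candidate in the original equation:
  t = -1: √(9) = 3, while t + 4 = 3 — valid.
  t = -5: √(1) = 1, while t + 4 = -1 — extraneous.

t = -1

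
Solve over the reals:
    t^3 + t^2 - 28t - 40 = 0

Possible rational roots are divisors of -40. Testing t = -5 gives 0, so (t + 5) is a factor.
Divide: t^3 + t^2 - 28t - 40 = (t + 5)(t^2 - 4t - 8).
Apply the quadratic formula to t^2 - 4t - 8 = 0: t = (4 +/- sqrt(48))/2, i.e. t ~= 5.4641 or t ~= -1.4641.

t = -5 or t = -1.4641 or t = 5.4641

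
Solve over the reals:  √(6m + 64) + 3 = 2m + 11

Isolate the radical: √(6m + 64) = 2m + 8.
Square both sides: 6m + 64 = (2m + 8)².
Expand and rearrange: 4m² + 26m = 0.
Solving gives m = 0 or m = -6.5.
Check each candidate in the original equation:
  m = 0: √(64) = 8, while 2m + 8 = 8 — valid.
  m = -6.5: √(25) = 5, while 2m + 8 = -5 — extraneous.

m = 0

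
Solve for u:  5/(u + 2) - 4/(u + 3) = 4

Multiply both sides by (u + 2)(u + 3):
5(u + 3) - 4(u + 2) = 4(u + 2)(u + 3).
Expand and collect terms: 4u² + 19u + 17 = 0.
By the quadratic formula, u = (-19 ± √89) / 8, so u ≈ -1.1958 or u ≈ -3.5542.
Neither value makes a denominator zero (u ≠ -2, u ≠ -3), so both are valid.

u = -3.5542 or u = -1.1958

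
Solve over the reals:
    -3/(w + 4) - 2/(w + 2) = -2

w = -3.1861 or w = -0.3139

Multiply both sides by (w + 4)(w + 2):
-3(w + 2) - 2(w + 4) = -2(w + 4)(w + 2).
Expand and collect terms: -2w² - 7w - 2 = 0.
By the quadratic formula, w = (7 ± √33) / -4, so w ≈ -3.1861 or w ≈ -0.3139.
Neither value makes a denominator zero (w ≠ -4, w ≠ -2), so both are valid.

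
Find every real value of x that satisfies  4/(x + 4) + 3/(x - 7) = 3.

Multiply both sides by (x + 4)(x - 7):
4(x - 7) + 3(x + 4) = 3(x + 4)(x - 7).
Expand and collect terms: 3x^2 - 16x - 68 = 0.
By the quadratic formula, x = (16 +/- sqrt(1072)) / 6, so x ~= 8.1236 or x ~= -2.7902.
Neither value makes a denominator zero (x != -4, x != 7), so both are valid.

x = -2.7902 or x = 8.1236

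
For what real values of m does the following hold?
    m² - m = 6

Bring every term to one side: m² - m - 6 = 0.
Factor: (m - 3)(m + 2) = 0.
So m = 3 or m = -2.

m = -2 or m = 3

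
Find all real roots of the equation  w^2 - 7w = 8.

Bring every term to one side: w^2 - 7w - 8 = 0.
Factor: (w - 8)(w + 1) = 0.
So w = 8 or w = -1.

w = -1 or w = 8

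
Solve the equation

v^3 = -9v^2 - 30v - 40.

v = -4

Rearrange: v^3 + 9v^2 + 30v + 40 = 0.
Possible rational roots are divisors of 40. Testing v = -4 gives 0, so (v + 4) is a factor.
Divide: v^3 + 9v^2 + 30v + 40 = (v + 4)(v^2 + 5v + 10).
The quadratic v^2 + 5v + 10 has discriminant -15 < 0, so no further real roots.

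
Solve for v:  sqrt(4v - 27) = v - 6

Square both sides: 4v - 27 = (v - 6)^2.
Expand and rearrange: v^2 - 16v + 63 = 0.
Solving gives v = 9 or v = 7.
Check each candidate in the original equation:
  v = 9: sqrt(9) = 3, while v - 6 = 3 — valid.
  v = 7: sqrt(1) = 1, while v - 6 = 1 — valid.

v = 7 or v = 9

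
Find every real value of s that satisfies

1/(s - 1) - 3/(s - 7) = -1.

s = 0.3096 or s = 9.6904

Multiply both sides by (s - 1)(s - 7):
(s - 7) - 3(s - 1) = -(s - 1)(s - 7).
Expand and collect terms: -s² + 10s - 3 = 0.
By the quadratic formula, s = (-10 ± √88) / -2, so s ≈ 0.3096 or s ≈ 9.6904.
Neither value makes a denominator zero (s ≠ 1, s ≠ 7), so both are valid.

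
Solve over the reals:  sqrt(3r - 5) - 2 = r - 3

Isolate the radical: sqrt(3r - 5) = r - 1.
Square both sides: 3r - 5 = (r - 1)^2.
Expand and rearrange: r^2 - 5r + 6 = 0.
Solving gives r = 3 or r = 2.
Check each candidate in the original equation:
  r = 3: sqrt(4) = 2, while r - 1 = 2 — valid.
  r = 2: sqrt(1) = 1, while r - 1 = 1 — valid.

r = 2 or r = 3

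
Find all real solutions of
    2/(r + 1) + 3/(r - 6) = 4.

Multiply both sides by (r + 1)(r - 6):
2(r - 6) + 3(r + 1) = 4(r + 1)(r - 6).
Expand and collect terms: 4r^2 - 25r - 15 = 0.
By the quadratic formula, r = (25 +/- sqrt(865)) / 8, so r ~= 6.8014 or r ~= -0.5514.
Neither value makes a denominator zero (r != -1, r != 6), so both are valid.

r = -0.5514 or r = 6.8014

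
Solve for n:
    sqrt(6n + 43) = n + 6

Square both sides: 6n + 43 = (n + 6)^2.
Expand and rearrange: n^2 + 6n - 7 = 0.
Solving gives n = 1 or n = -7.
Check each candidate in the original equation:
  n = 1: sqrt(49) = 7, while n + 6 = 7 — valid.
  n = -7: sqrt(1) = 1, while n + 6 = -1 — extraneous.

n = 1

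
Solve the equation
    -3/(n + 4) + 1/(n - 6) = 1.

n = -6.7823 or n = 6.7823

Multiply both sides by (n + 4)(n - 6):
-3(n - 6) + (n + 4) = (n + 4)(n - 6).
Expand and collect terms: n² - 46 = 0.
By the quadratic formula, n = (0 ± √184) / 2, so n ≈ 6.7823 or n ≈ -6.7823.
Neither value makes a denominator zero (n ≠ -4, n ≠ 6), so both are valid.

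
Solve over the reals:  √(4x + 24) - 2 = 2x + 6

x = -2

Isolate the radical: √(4x + 24) = 2x + 8.
Square both sides: 4x + 24 = (2x + 8)².
Expand and rearrange: 4x² + 28x + 40 = 0.
Solving gives x = -2 or x = -5.
Check each candidate in the original equation:
  x = -2: √(16) = 4, while 2x + 8 = 4 — valid.
  x = -5: √(4) = 2, while 2x + 8 = -2 — extraneous.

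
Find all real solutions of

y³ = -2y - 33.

y = -3

Rearrange: y³ + 2y + 33 = 0.
Possible rational roots are divisors of 33. Testing y = -3 gives 0, so (y + 3) is a factor.
Divide: y³ + 2y + 33 = (y + 3)(y² - 3y + 11).
The quadratic y² - 3y + 11 has discriminant -35 < 0, so no further real roots.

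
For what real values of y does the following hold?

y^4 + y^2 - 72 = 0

Let u = y^2. The equation becomes u^2 + u - 72 = 0.
Factor: (u - 8)(u + 9) = 0, so u = 8 or u = -9.
y^2 = 8 gives y = +/-2*sqrt(2) ~= +/-2.8284.
y^2 = -9 < 0 has no real solution.

y = -2.8284 or y = 2.8284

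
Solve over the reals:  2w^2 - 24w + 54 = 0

Factor: 2(w - 3)(w - 9) = 0.
So w = 3 or w = 9.

w = 3 or w = 9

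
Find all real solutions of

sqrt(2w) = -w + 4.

w = 2

Square both sides: 2w = (-w + 4)^2.
Expand and rearrange: w^2 - 10w + 16 = 0.
Solving gives w = 8 or w = 2.
Check each candidate in the original equation:
  w = 8: sqrt(16) = 4, while -w + 4 = -4 — extraneous.
  w = 2: sqrt(4) = 2, while -w + 4 = 2 — valid.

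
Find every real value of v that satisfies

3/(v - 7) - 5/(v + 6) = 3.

v = -7.5596 or v = 7.8929

Multiply both sides by (v - 7)(v + 6):
3(v + 6) - 5(v - 7) = 3(v - 7)(v + 6).
Expand and collect terms: 3v^2 - v - 179 = 0.
By the quadratic formula, v = (1 +/- sqrt(2149)) / 6, so v ~= 7.8929 or v ~= -7.5596.
Neither value makes a denominator zero (v != 7, v != -6), so both are valid.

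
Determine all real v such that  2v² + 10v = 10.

Rearrange to standard form: 2v² + 10v - 10 = 0.
Discriminant: (10)² − 4·2·(-10) = 180.
Quadratic formula: v = (-10 ± √180) / 4.
So v = -5/2 + 3·√(5)/2 ≈ 0.8541 or v = -3·√(5)/2 - 5/2 ≈ -5.8541.

v = -5.8541 or v = 0.8541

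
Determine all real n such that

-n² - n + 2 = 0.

Factor: -1(n - 1)(n + 2) = 0.
So n = 1 or n = -2.

n = -2 or n = 1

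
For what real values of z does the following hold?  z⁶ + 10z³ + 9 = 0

Let u = z³. The equation becomes u² + 10u + 9 = 0.
Factor: (u + 9)(u + 1) = 0, so u = -9 or u = -1.
z³ = -9 gives z = -∛(9) ≈ -2.0801.
z³ = -1 gives z = -1.

z = -2.0801 or z = -1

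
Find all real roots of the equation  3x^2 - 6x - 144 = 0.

Factor: 3(x - 8)(x + 6) = 0.
So x = 8 or x = -6.

x = -6 or x = 8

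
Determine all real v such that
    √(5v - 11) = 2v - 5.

v = 4

Square both sides: 5v - 11 = (2v - 5)².
Expand and rearrange: 4v² - 25v + 36 = 0.
Solving gives v = 4 or v = 2.25.
Check each candidate in the original equation:
  v = 4: √(9) = 3, while 2v - 5 = 3 — valid.
  v = 2.25: √(0.25) = 0.5, while 2v - 5 = -0.5 — extraneous.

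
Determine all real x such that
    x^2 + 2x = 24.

x = -6 or x = 4

Bring every term to one side: x^2 + 2x - 24 = 0.
Factor: (x - 4)(x + 6) = 0.
So x = 4 or x = -6.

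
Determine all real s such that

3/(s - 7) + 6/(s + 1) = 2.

s = 1.369 or s = 9.131

Multiply both sides by (s - 7)(s + 1):
3(s + 1) + 6(s - 7) = 2(s - 7)(s + 1).
Expand and collect terms: 2s^2 - 21s + 25 = 0.
By the quadratic formula, s = (21 +/- sqrt(241)) / 4, so s ~= 9.131 or s ~= 1.369.
Neither value makes a denominator zero (s != 7, s != -1), so both are valid.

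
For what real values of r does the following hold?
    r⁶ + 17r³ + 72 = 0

r = -2.0801 or r = -2

Let u = r³. The equation becomes u² + 17u + 72 = 0.
Factor: (u + 8)(u + 9) = 0, so u = -8 or u = -9.
r³ = -8 gives r = -2.
r³ = -9 gives r = -∛(9) ≈ -2.0801.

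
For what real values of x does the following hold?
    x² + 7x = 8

x = -8 or x = 1

Bring every term to one side: x² + 7x - 8 = 0.
Factor: (x - 1)(x + 8) = 0.
So x = 1 or x = -8.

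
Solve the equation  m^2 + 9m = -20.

Bring every term to one side: m^2 + 9m + 20 = 0.
Factor: (m + 5)(m + 4) = 0.
So m = -5 or m = -4.

m = -5 or m = -4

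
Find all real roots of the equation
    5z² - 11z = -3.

z = 0.319 or z = 1.881

Rearrange to standard form: 5z² - 11z + 3 = 0.
Discriminant: (-11)² − 4·5·3 = 61.
Quadratic formula: z = (11 ± √61) / 10.
So z = √(61)/10 + 11/10 ≈ 1.881 or z = 11/10 - √(61)/10 ≈ 0.319.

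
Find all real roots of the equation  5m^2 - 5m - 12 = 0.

m = -1.1279 or m = 2.1279

Discriminant: (-5)^2 - 4*5*(-12) = 265.
Quadratic formula: m = (5 +/- sqrt(265)) / 10.
So m = 1/2 + sqrt(265)/10 ~= 2.1279 or m = 1/2 - sqrt(265)/10 ~= -1.1279.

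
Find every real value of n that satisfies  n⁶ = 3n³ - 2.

Let u = n³. The equation becomes u² - 3u + 2 = 0.
Factor: (u - 2)(u - 1) = 0, so u = 2 or u = 1.
n³ = 2 gives n = ∛(2) ≈ 1.2599.
n³ = 1 gives n = 1.

n = 1 or n = 1.2599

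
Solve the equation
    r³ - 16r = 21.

r = -3 or r = -1.5414 or r = 4.5414

Rearrange: r³ - 16r - 21 = 0.
Possible rational roots are divisors of -21. Testing r = -3 gives 0, so (r + 3) is a factor.
Divide: r³ - 16r - 21 = (r + 3)(r² - 3r - 7).
Apply the quadratic formula to r² - 3r - 7 = 0: r = (3 ± √37)/2, i.e. r ≈ 4.5414 or r ≈ -1.5414.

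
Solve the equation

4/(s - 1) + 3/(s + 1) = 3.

s = -0.4748 or s = 2.8081

Multiply both sides by (s - 1)(s + 1):
4(s + 1) + 3(s - 1) = 3(s - 1)(s + 1).
Expand and collect terms: 3s^2 - 7s - 4 = 0.
By the quadratic formula, s = (7 +/- sqrt(97)) / 6, so s ~= 2.8081 or s ~= -0.4748.
Neither value makes a denominator zero (s != 1, s != -1), so both are valid.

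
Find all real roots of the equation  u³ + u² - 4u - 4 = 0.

Possible rational roots are divisors of -4. Testing u = 2 gives 0, so (u - 2) is a factor.
Divide: u³ + u² - 4u - 4 = (u - 2)(u² + 3u + 2).
Factor the quadratic: u = -1 or u = -2.

u = -2 or u = -1 or u = 2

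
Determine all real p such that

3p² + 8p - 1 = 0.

p = -2.7863 or p = 0.1196

Discriminant: (8)² − 4·3·(-1) = 76.
Quadratic formula: p = (-8 ± √76) / 6.
So p = -4/3 + √(19)/3 ≈ 0.1196 or p = -√(19)/3 - 4/3 ≈ -2.7863.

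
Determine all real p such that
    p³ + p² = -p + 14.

Rearrange: p³ + p² + p - 14 = 0.
Possible rational roots are divisors of -14. Testing p = 2 gives 0, so (p - 2) is a factor.
Divide: p³ + p² + p - 14 = (p - 2)(p² + 3p + 7).
The quadratic p² + 3p + 7 has discriminant -19 < 0, so no further real roots.

p = 2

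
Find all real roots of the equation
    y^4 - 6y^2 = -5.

y = -2.2361 or y = -1 or y = 1 or y = 2.2361

Let u = y^2. The equation becomes u^2 - 6u + 5 = 0.
Factor: (u - 1)(u - 5) = 0, so u = 1 or u = 5.
y^2 = 1 gives y = +/-1.
y^2 = 5 gives y = +/-sqrt(5) ~= +/-2.2361.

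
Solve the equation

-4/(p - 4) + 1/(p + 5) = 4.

Multiply both sides by (p - 4)(p + 5):
-4(p + 5) + (p - 4) = 4(p - 4)(p + 5).
Expand and collect terms: 4p² + 7p - 56 = 0.
By the quadratic formula, p = (-7 ± √945) / 8, so p ≈ 2.9676 or p ≈ -4.7176.
Neither value makes a denominator zero (p ≠ 4, p ≠ -5), so both are valid.

p = -4.7176 or p = 2.9676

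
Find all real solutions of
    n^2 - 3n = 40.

n = -5 or n = 8

Bring every term to one side: n^2 - 3n - 40 = 0.
Factor: (n - 8)(n + 5) = 0.
So n = 8 or n = -5.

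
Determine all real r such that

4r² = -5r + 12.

r = -2.4664 or r = 1.2164

Rearrange to standard form: 4r² + 5r - 12 = 0.
Discriminant: (5)² − 4·4·(-12) = 217.
Quadratic formula: r = (-5 ± √217) / 8.
So r = -5/8 + √(217)/8 ≈ 1.2164 or r = -√(217)/8 - 5/8 ≈ -2.4664.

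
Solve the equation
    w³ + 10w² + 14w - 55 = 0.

Possible rational roots are divisors of -55. Testing w = -5 gives 0, so (w + 5) is a factor.
Divide: w³ + 10w² + 14w - 55 = (w + 5)(w² + 5w - 11).
Apply the quadratic formula to w² + 5w - 11 = 0: w = (-5 ± √69)/2, i.e. w ≈ 1.6533 or w ≈ -6.6533.

w = -6.6533 or w = -5 or w = 1.6533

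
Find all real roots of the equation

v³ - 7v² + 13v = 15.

Rearrange: v³ - 7v² + 13v - 15 = 0.
Possible rational roots are divisors of -15. Testing v = 5 gives 0, so (v - 5) is a factor.
Divide: v³ - 7v² + 13v - 15 = (v - 5)(v² - 2v + 3).
The quadratic v² - 2v + 3 has discriminant -8 < 0, so no further real roots.

v = 5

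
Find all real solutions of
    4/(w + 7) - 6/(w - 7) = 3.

w = -5.4105 or w = 4.7438

Multiply both sides by (w + 7)(w - 7):
4(w - 7) - 6(w + 7) = 3(w + 7)(w - 7).
Expand and collect terms: 3w^2 + 2w - 77 = 0.
By the quadratic formula, w = (-2 +/- sqrt(928)) / 6, so w ~= 4.7438 or w ~= -5.4105.
Neither value makes a denominator zero (w != -7, w != 7), so both are valid.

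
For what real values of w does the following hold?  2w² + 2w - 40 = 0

Factor: 2(w + 5)(w - 4) = 0.
So w = -5 or w = 4.

w = -5 or w = 4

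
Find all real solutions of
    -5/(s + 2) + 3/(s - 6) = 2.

s = -4.1789 or s = 7.1789

Multiply both sides by (s + 2)(s - 6):
-5(s - 6) + 3(s + 2) = 2(s + 2)(s - 6).
Expand and collect terms: 2s^2 - 6s - 60 = 0.
By the quadratic formula, s = (6 +/- sqrt(516)) / 4, so s ~= 7.1789 or s ~= -4.1789.
Neither value makes a denominator zero (s != -2, s != 6), so both are valid.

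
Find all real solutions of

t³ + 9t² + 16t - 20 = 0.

Possible rational roots are divisors of -20. Testing t = -5 gives 0, so (t + 5) is a factor.
Divide: t³ + 9t² + 16t - 20 = (t + 5)(t² + 4t - 4).
Apply the quadratic formula to t² + 4t - 4 = 0: t = (-4 ± √32)/2, i.e. t ≈ 0.8284 or t ≈ -4.8284.

t = -5 or t = -4.8284 or t = 0.8284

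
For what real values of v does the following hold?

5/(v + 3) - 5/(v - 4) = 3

v = -0.2638 or v = 1.2638

Multiply both sides by (v + 3)(v - 4):
5(v - 4) - 5(v + 3) = 3(v + 3)(v - 4).
Expand and collect terms: 3v^2 - 3v - 1 = 0.
By the quadratic formula, v = (3 +/- sqrt(21)) / 6, so v ~= 1.2638 or v ~= -0.2638.
Neither value makes a denominator zero (v != -3, v != 4), so both are valid.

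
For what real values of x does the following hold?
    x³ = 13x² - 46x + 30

Rearrange: x³ - 13x² + 46x - 30 = 0.
Possible rational roots are divisors of -30. Testing x = 5 gives 0, so (x - 5) is a factor.
Divide: x³ - 13x² + 46x - 30 = (x - 5)(x² - 8x + 6).
Apply the quadratic formula to x² - 8x + 6 = 0: x = (8 ± √40)/2, i.e. x ≈ 7.1623 or x ≈ 0.8377.

x = 0.8377 or x = 5 or x = 7.1623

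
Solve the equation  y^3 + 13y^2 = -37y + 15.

y = -8.3589 or y = -5 or y = 0.3589

Rearrange: y^3 + 13y^2 + 37y - 15 = 0.
Possible rational roots are divisors of -15. Testing y = -5 gives 0, so (y + 5) is a factor.
Divide: y^3 + 13y^2 + 37y - 15 = (y + 5)(y^2 + 8y - 3).
Apply the quadratic formula to y^2 + 8y - 3 = 0: y = (-8 +/- sqrt(76))/2, i.e. y ~= 0.3589 or y ~= -8.3589.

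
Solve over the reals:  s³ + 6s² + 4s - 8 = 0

Possible rational roots are divisors of -8. Testing s = -2 gives 0, so (s + 2) is a factor.
Divide: s³ + 6s² + 4s - 8 = (s + 2)(s² + 4s - 4).
Apply the quadratic formula to s² + 4s - 4 = 0: s = (-4 ± √32)/2, i.e. s ≈ 0.8284 or s ≈ -4.8284.

s = -4.8284 or s = -2 or s = 0.8284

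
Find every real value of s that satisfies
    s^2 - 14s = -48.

s = 6 or s = 8

Bring every term to one side: s^2 - 14s + 48 = 0.
Factor: (s - 8)(s - 6) = 0.
So s = 8 or s = 6.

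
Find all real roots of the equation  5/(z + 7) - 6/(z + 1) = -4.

z = -8.0302 or z = 0.2802

Multiply both sides by (z + 7)(z + 1):
5(z + 1) - 6(z + 7) = -4(z + 7)(z + 1).
Expand and collect terms: -4z^2 - 31z + 9 = 0.
By the quadratic formula, z = (31 +/- sqrt(1105)) / -8, so z ~= -8.0302 or z ~= 0.2802.
Neither value makes a denominator zero (z != -7, z != -1), so both are valid.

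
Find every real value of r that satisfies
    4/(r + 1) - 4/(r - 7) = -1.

Multiply both sides by (r + 1)(r - 7):
4(r - 7) - 4(r + 1) = -(r + 1)(r - 7).
Expand and collect terms: -r² + 6r + 39 = 0.
By the quadratic formula, r = (-6 ± √192) / -2, so r ≈ -3.9282 or r ≈ 9.9282.
Neither value makes a denominator zero (r ≠ -1, r ≠ 7), so both are valid.

r = -3.9282 or r = 9.9282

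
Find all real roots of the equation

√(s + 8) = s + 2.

s = 1

Square both sides: s + 8 = (s + 2)².
Expand and rearrange: s² + 3s - 4 = 0.
Solving gives s = 1 or s = -4.
Check each candidate in the original equation:
  s = 1: √(9) = 3, while s + 2 = 3 — valid.
  s = -4: √(4) = 2, while s + 2 = -2 — extraneous.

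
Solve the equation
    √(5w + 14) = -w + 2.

w = -1

Square both sides: 5w + 14 = (-w + 2)².
Expand and rearrange: w² - 9w - 10 = 0.
Solving gives w = 10 or w = -1.
Check each candidate in the original equation:
  w = 10: √(64) = 8, while -w + 2 = -8 — extraneous.
  w = -1: √(9) = 3, while -w + 2 = 3 — valid.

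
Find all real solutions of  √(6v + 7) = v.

v = 7

Square both sides: 6v + 7 = (v)².
Expand and rearrange: v² - 6v - 7 = 0.
Solving gives v = 7 or v = -1.
Check each candidate in the original equation:
  v = 7: √(49) = 7, while v = 7 — valid.
  v = -1: √(1) = 1, while v = -1 — extraneous.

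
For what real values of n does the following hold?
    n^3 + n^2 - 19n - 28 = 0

n = -4 or n = -1.5414 or n = 4.5414

Possible rational roots are divisors of -28. Testing n = -4 gives 0, so (n + 4) is a factor.
Divide: n^3 + n^2 - 19n - 28 = (n + 4)(n^2 - 3n - 7).
Apply the quadratic formula to n^2 - 3n - 7 = 0: n = (3 +/- sqrt(37))/2, i.e. n ~= 4.5414 or n ~= -1.5414.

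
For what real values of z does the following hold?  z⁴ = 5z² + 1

Let u = z². The equation becomes u² - 5u - 1 = 0.
By the quadratic formula, u = 5/2 + √(29)/2 or u = 5/2 - √(29)/2.
z² = 5/2 + √(29)/2 gives z = ±√(5/2 + √(29)/2) ≈ ±2.2787.
z² = 5/2 - √(29)/2 < 0 has no real solution.

z = -2.2787 or z = 2.2787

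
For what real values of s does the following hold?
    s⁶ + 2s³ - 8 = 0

Let u = s³. The equation becomes u² + 2u - 8 = 0.
Factor: (u - 2)(u + 4) = 0, so u = 2 or u = -4.
s³ = 2 gives s = ∛(2) ≈ 1.2599.
s³ = -4 gives s = -∛(4) ≈ -1.5874.

s = -1.5874 or s = 1.2599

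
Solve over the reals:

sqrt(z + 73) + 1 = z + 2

Isolate the radical: sqrt(z + 73) = z + 1.
Square both sides: z + 73 = (z + 1)^2.
Expand and rearrange: z^2 + z - 72 = 0.
Solving gives z = 8 or z = -9.
Check each candidate in the original equation:
  z = 8: sqrt(81) = 9, while z + 1 = 9 — valid.
  z = -9: sqrt(64) = 8, while z + 1 = -8 — extraneous.

z = 8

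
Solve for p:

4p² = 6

Rearrange to standard form: 4p² - 6 = 0.
Discriminant: (0)² − 4·4·(-6) = 96.
Quadratic formula: p = (0 ± √96) / 8.
So p = √(6)/2 ≈ 1.2247 or p = -√(6)/2 ≈ -1.2247.

p = -1.2247 or p = 1.2247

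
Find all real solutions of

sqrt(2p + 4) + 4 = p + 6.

Isolate the radical: sqrt(2p + 4) = p + 2.
Square both sides: 2p + 4 = (p + 2)^2.
Expand and rearrange: p^2 + 2p = 0.
Solving gives p = 0 or p = -2.
Check each candidate in the original equation:
  p = 0: sqrt(4) = 2, while p + 2 = 2 — valid.
  p = -2: sqrt(0) = 0, while p + 2 = 0 — valid.

p = -2 or p = 0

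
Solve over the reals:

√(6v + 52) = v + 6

Square both sides: 6v + 52 = (v + 6)².
Expand and rearrange: v² + 6v - 16 = 0.
Solving gives v = 2 or v = -8.
Check each candidate in the original equation:
  v = 2: √(64) = 8, while v + 6 = 8 — valid.
  v = -8: √(4) = 2, while v + 6 = -2 — extraneous.

v = 2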